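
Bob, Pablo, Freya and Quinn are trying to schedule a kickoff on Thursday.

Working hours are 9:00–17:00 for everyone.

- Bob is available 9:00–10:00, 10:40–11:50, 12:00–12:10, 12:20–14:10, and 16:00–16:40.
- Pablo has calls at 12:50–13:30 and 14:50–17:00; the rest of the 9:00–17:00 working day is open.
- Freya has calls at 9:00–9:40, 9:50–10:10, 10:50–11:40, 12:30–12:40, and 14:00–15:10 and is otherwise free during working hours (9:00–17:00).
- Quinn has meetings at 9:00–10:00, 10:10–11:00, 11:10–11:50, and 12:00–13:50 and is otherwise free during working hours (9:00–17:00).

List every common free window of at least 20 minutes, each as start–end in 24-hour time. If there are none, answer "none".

none

Pablo free within 09:00–17:00: 09:00–12:50, 13:30–14:50.
Freya free within 09:00–17:00: 09:40–09:50, 10:10–10:50, 11:40–12:30, 12:40–14:00, 15:10–17:00.
Quinn free within 09:00–17:00: 10:00–10:10, 11:00–11:10, 11:50–12:00, 13:50–17:00.
Bob ∩ Pablo: 09:00–10:00, 10:40–11:50, 12:00–12:10, 12:20–12:50, 13:30–14:10.
Bob ∩ Pablo ∩ Freya: 09:40–09:50, 10:40–10:50, 11:40–11:50, 12:00–12:10, 12:20–12:30, 12:40–12:50, 13:30–14:00.
Bob ∩ Pablo ∩ Freya ∩ Quinn: 13:50–14:00.
Windows ≥ 20 min: (none).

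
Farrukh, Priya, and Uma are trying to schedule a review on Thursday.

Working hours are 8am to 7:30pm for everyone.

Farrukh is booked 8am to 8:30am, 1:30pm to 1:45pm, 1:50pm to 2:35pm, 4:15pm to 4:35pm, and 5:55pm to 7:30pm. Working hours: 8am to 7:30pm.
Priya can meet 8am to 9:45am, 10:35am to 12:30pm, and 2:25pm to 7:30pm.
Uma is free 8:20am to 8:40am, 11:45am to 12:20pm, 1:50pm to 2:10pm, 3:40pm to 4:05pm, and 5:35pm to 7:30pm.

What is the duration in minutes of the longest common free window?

Farrukh free within 08:00–19:30: 08:30–13:30, 13:45–13:50, 14:35–16:15, 16:35–17:55.
Farrukh ∩ Priya: 08:30–09:45, 10:35–12:30, 14:35–16:15, 16:35–17:55.
Farrukh ∩ Priya ∩ Uma: 08:30–08:40, 11:45–12:20, 15:40–16:05, 17:35–17:55.
Common window lengths: 10, 35, 25, 20 min; longest is 35.

35 minutes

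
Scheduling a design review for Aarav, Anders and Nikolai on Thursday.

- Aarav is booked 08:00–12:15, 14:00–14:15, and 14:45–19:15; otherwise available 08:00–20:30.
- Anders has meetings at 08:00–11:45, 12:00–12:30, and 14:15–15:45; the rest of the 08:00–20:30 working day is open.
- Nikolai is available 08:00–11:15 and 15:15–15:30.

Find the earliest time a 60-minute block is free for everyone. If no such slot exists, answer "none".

none

Aarav free within 08:00–20:30: 12:15–14:00, 14:15–14:45, 19:15–20:30.
Anders free within 08:00–20:30: 11:45–12:00, 12:30–14:15, 15:45–20:30.
Aarav ∩ Anders: 12:30–14:00, 19:15–20:30.
Aarav ∩ Anders ∩ Nikolai: (none).
Windows ≥ 60 min: (none).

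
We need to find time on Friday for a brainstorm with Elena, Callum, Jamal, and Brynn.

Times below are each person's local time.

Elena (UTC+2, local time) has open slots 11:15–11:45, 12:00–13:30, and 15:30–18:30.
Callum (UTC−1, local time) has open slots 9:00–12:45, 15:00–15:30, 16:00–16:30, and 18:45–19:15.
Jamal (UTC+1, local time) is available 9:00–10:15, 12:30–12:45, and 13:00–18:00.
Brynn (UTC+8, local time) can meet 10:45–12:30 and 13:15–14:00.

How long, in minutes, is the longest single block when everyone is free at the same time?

0 minutes

Elena → UTC: 09:15–09:45, 10:00–11:30, 13:30–16:30.
Callum → UTC: 10:00–13:45, 16:00–16:30, 17:00–17:30, 19:45–20:15.
Jamal → UTC: 08:00–09:15, 11:30–11:45, 12:00–17:00.
Brynn → UTC: 02:45–04:30, 05:15–06:00.
Elena ∩ Callum: 10:00–11:30, 13:30–13:45, 16:00–16:30.
Elena ∩ Callum ∩ Jamal: 13:30–13:45, 16:00–16:30.
Elena ∩ Callum ∩ Jamal ∩ Brynn: (none).
No common window.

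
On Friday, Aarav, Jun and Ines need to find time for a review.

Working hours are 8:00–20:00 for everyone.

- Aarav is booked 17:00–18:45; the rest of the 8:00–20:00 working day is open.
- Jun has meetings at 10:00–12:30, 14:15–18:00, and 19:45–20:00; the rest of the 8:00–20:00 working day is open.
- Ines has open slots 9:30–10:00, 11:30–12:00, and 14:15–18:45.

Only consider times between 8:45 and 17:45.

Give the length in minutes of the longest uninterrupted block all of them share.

Aarav free within 08:00–20:00: 08:00–17:00, 18:45–20:00.
Jun free within 08:00–20:00: 08:00–10:00, 12:30–14:15, 18:00–19:45.
Aarav ∩ Jun: 08:00–10:00, 12:30–14:15, 18:45–19:45.
Aarav ∩ Jun ∩ Ines: 09:30–10:00.
Restricted to 08:45–17:45: 09:30–10:00.
Single common window of 30 minutes.

30 minutes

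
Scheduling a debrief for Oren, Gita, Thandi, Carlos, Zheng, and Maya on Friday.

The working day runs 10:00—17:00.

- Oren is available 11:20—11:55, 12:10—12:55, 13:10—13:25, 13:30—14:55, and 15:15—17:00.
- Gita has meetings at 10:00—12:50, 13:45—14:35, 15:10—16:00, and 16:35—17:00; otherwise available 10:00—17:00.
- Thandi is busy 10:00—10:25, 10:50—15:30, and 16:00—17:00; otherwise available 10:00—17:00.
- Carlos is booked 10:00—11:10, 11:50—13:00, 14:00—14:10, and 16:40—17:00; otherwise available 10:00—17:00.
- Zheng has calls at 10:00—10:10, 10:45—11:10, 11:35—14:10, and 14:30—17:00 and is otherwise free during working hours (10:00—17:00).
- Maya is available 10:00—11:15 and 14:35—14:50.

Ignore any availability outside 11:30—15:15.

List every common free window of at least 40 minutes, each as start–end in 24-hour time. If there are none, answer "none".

Gita free within 10:00–17:00: 12:50–13:45, 14:35–15:10, 16:00–16:35.
Thandi free within 10:00–17:00: 10:25–10:50, 15:30–16:00.
Carlos free within 10:00–17:00: 11:10–11:50, 13:00–14:00, 14:10–16:40.
Zheng free within 10:00–17:00: 10:10–10:45, 11:10–11:35, 14:10–14:30.
Oren ∩ Gita: 12:50–12:55, 13:10–13:25, 13:30–13:45, 14:35–14:55, 16:00–16:35.
Oren ∩ Gita ∩ Thandi: (none).
Oren ∩ Gita ∩ Thandi ∩ Carlos: (none).
Oren ∩ Gita ∩ Thandi ∩ Carlos ∩ Zheng: (none).
Oren ∩ Gita ∩ Thandi ∩ Carlos ∩ Zheng ∩ Maya: (none).
Restricted to 11:30–15:15: (none).
Windows ≥ 40 min: (none).

none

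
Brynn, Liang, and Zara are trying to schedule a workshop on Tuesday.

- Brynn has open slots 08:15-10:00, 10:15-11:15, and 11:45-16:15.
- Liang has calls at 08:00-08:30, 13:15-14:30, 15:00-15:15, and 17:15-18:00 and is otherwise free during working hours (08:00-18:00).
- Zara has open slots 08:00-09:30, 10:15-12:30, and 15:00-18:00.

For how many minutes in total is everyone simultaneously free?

225 minutes

Liang free within 08:00–18:00: 08:30–13:15, 14:30–15:00, 15:15–17:15.
Brynn ∩ Liang: 08:30–10:00, 10:15–11:15, 11:45–13:15, 14:30–15:00, 15:15–16:15.
Brynn ∩ Liang ∩ Zara: 08:30–09:30, 10:15–11:15, 11:45–12:30, 15:15–16:15.
Total common minutes: 60 + 60 + 45 + 60 = 225.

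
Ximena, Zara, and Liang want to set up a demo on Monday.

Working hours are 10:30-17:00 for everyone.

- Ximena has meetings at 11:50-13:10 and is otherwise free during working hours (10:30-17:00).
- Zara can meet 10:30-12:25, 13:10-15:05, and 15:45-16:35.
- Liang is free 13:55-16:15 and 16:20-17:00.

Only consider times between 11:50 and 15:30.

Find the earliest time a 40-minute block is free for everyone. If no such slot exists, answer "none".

13:55

Ximena free within 10:30–17:00: 10:30–11:50, 13:10–17:00.
Ximena ∩ Zara: 10:30–11:50, 13:10–15:05, 15:45–16:35.
Ximena ∩ Zara ∩ Liang: 13:55–15:05, 15:45–16:15, 16:20–16:35.
Restricted to 11:50–15:30: 13:55–15:05.
Windows ≥ 40 min: 13:55–15:05.
Earliest such window starts at 13:55.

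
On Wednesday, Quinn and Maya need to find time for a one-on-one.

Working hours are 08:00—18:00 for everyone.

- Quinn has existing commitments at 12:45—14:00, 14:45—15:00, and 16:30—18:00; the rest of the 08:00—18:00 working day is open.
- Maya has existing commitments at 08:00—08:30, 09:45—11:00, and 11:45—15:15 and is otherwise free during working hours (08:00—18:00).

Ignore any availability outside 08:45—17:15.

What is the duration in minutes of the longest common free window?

75 minutes

Quinn free within 08:00–18:00: 08:00–12:45, 14:00–14:45, 15:00–16:30.
Maya free within 08:00–18:00: 08:30–09:45, 11:00–11:45, 15:15–18:00.
Quinn ∩ Maya: 08:30–09:45, 11:00–11:45, 15:15–16:30.
Restricted to 08:45–17:15: 08:45–09:45, 11:00–11:45, 15:15–16:30.
Common window lengths: 60, 45, 75 min; longest is 75.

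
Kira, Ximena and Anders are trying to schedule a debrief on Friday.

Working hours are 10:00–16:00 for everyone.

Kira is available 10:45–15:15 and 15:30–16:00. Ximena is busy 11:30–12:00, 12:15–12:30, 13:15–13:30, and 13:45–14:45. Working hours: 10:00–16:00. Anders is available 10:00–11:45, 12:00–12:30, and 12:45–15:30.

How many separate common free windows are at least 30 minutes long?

Ximena free within 10:00–16:00: 10:00–11:30, 12:00–12:15, 12:30–13:15, 13:30–13:45, 14:45–16:00.
Kira ∩ Ximena: 10:45–11:30, 12:00–12:15, 12:30–13:15, 13:30–13:45, 14:45–15:15, 15:30–16:00.
Kira ∩ Ximena ∩ Anders: 10:45–11:30, 12:00–12:15, 12:45–13:15, 13:30–13:45, 14:45–15:15.
Windows ≥ 30 min: 10:45–11:30, 12:45–13:15, 14:45–15:15.
That's 3 windows.

3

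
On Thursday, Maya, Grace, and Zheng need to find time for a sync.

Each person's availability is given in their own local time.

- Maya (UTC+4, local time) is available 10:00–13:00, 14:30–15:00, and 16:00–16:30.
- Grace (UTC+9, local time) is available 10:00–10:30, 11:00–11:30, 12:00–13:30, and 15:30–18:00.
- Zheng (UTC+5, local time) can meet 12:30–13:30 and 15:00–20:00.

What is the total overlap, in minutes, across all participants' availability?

60 minutes

Maya → UTC: 06:00–09:00, 10:30–11:00, 12:00–12:30.
Grace → UTC: 01:00–01:30, 02:00–02:30, 03:00–04:30, 06:30–09:00.
Zheng → UTC: 07:30–08:30, 10:00–15:00.
Maya ∩ Grace: 06:30–09:00.
Maya ∩ Grace ∩ Zheng: 07:30–08:30.
Total common minutes: 60.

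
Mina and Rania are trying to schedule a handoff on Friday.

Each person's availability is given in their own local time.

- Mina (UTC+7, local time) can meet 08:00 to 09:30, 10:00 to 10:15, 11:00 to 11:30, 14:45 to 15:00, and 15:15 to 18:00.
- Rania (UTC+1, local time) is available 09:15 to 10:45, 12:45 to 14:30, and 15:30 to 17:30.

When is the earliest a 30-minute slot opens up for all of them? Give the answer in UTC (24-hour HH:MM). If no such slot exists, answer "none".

Mina → UTC: 01:00–02:30, 03:00–03:15, 04:00–04:30, 07:45–08:00, 08:15–11:00.
Rania → UTC: 08:15–09:45, 11:45–13:30, 14:30–16:30.
Mina ∩ Rania: 08:15–09:45.
Windows ≥ 30 min: 08:15–09:45.
Earliest such window starts at 08:15.

08:15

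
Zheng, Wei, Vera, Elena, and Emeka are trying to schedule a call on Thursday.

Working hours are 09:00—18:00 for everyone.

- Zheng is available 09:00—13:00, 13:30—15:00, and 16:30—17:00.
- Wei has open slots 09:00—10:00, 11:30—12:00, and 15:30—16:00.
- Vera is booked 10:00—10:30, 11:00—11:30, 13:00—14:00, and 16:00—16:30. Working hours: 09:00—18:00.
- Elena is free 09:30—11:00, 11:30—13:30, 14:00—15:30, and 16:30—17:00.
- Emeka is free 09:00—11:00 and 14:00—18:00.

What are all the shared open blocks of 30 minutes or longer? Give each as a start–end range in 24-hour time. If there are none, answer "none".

Vera free within 09:00–18:00: 09:00–10:00, 10:30–11:00, 11:30–13:00, 14:00–16:00, 16:30–18:00.
Zheng ∩ Wei: 09:00–10:00, 11:30–12:00.
Zheng ∩ Wei ∩ Vera: 09:00–10:00, 11:30–12:00.
Zheng ∩ Wei ∩ Vera ∩ Elena: 09:30–10:00, 11:30–12:00.
Zheng ∩ Wei ∩ Vera ∩ Elena ∩ Emeka: 09:30–10:00.
Windows ≥ 30 min: 09:30–10:00.

09:30–10:00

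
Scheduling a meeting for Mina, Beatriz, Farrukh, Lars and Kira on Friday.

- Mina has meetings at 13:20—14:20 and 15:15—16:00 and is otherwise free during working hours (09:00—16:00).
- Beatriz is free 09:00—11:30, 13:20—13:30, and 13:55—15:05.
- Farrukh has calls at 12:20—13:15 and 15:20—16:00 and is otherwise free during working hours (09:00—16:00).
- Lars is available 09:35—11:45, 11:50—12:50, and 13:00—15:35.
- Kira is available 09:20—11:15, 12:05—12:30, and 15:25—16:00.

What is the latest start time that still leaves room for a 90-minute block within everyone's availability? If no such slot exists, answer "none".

09:45

Mina free within 09:00–16:00: 09:00–13:20, 14:20–15:15.
Farrukh free within 09:00–16:00: 09:00–12:20, 13:15–15:20.
Mina ∩ Beatriz: 09:00–11:30, 14:20–15:05.
Mina ∩ Beatriz ∩ Farrukh: 09:00–11:30, 14:20–15:05.
Mina ∩ Beatriz ∩ Farrukh ∩ Lars: 09:35–11:30, 14:20–15:05.
Mina ∩ Beatriz ∩ Farrukh ∩ Lars ∩ Kira: 09:35–11:15.
Windows ≥ 90 min: 09:35–11:15.
Latest start in the last window 09:35–11:15 is 11:15 − 90 min = 09:45.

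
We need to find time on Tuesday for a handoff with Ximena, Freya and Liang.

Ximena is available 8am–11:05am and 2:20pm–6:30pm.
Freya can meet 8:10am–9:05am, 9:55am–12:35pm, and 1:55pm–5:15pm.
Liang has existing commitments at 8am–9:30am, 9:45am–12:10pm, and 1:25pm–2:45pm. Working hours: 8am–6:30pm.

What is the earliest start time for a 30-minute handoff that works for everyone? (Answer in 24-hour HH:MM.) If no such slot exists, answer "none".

14:45

Liang free within 08:00–18:30: 09:30–09:45, 12:10–13:25, 14:45–18:30.
Ximena ∩ Freya: 08:10–09:05, 09:55–11:05, 14:20–17:15.
Ximena ∩ Freya ∩ Liang: 14:45–17:15.
Windows ≥ 30 min: 14:45–17:15.
Earliest such window starts at 14:45.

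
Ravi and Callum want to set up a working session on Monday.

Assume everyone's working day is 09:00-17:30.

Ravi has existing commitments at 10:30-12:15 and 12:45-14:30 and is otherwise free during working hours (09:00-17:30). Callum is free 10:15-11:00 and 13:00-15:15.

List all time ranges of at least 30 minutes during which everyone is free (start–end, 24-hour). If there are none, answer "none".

Ravi free within 09:00–17:30: 09:00–10:30, 12:15–12:45, 14:30–17:30.
Ravi ∩ Callum: 10:15–10:30, 14:30–15:15.
Windows ≥ 30 min: 14:30–15:15.

14:30–15:15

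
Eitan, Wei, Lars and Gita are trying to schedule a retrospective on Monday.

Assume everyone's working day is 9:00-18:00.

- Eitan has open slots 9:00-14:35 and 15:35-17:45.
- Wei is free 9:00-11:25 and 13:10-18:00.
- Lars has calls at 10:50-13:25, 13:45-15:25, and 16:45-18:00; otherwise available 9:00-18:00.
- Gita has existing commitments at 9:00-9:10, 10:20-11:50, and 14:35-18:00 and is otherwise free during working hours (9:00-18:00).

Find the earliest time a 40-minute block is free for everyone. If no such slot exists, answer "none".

09:10

Lars free within 09:00–18:00: 09:00–10:50, 13:25–13:45, 15:25–16:45.
Gita free within 09:00–18:00: 09:10–10:20, 11:50–14:35.
Eitan ∩ Wei: 09:00–11:25, 13:10–14:35, 15:35–17:45.
Eitan ∩ Wei ∩ Lars: 09:00–10:50, 13:25–13:45, 15:35–16:45.
Eitan ∩ Wei ∩ Lars ∩ Gita: 09:10–10:20, 13:25–13:45.
Windows ≥ 40 min: 09:10–10:20.
Earliest such window starts at 09:10.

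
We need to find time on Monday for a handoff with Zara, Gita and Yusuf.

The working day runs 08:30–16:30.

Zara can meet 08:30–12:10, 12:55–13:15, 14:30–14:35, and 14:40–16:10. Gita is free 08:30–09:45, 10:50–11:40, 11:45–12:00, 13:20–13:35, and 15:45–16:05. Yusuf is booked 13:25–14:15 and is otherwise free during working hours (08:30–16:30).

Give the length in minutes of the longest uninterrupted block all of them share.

Yusuf free within 08:30–16:30: 08:30–13:25, 14:15–16:30.
Zara ∩ Gita: 08:30–09:45, 10:50–11:40, 11:45–12:00, 15:45–16:05.
Zara ∩ Gita ∩ Yusuf: 08:30–09:45, 10:50–11:40, 11:45–12:00, 15:45–16:05.
Common window lengths: 75, 50, 15, 20 min; longest is 75.

75 minutes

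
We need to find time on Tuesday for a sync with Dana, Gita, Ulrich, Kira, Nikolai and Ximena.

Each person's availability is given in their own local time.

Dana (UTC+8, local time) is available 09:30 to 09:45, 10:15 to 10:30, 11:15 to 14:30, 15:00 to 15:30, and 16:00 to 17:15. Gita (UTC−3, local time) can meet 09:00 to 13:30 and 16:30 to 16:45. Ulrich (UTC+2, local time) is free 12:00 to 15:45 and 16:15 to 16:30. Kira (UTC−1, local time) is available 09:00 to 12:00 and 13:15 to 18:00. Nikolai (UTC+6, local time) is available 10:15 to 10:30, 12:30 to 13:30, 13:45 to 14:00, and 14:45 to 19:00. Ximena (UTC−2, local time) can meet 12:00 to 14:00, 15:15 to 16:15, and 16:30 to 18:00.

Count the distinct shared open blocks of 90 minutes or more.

Dana → UTC: 01:30–01:45, 02:15–02:30, 03:15–06:30, 07:00–07:30, 08:00–09:15.
Gita → UTC: 12:00–16:30, 19:30–19:45.
Ulrich → UTC: 10:00–13:45, 14:15–14:30.
Kira → UTC: 10:00–13:00, 14:15–19:00.
Nikolai → UTC: 04:15–04:30, 06:30–07:30, 07:45–08:00, 08:45–13:00.
Ximena → UTC: 14:00–16:00, 17:15–18:15, 18:30–20:00.
Dana ∩ Gita: (none).
Dana ∩ Gita ∩ Ulrich: (none).
Dana ∩ Gita ∩ Ulrich ∩ Kira: (none).
Dana ∩ Gita ∩ Ulrich ∩ Kira ∩ Nikolai: (none).
Dana ∩ Gita ∩ Ulrich ∩ Kira ∩ Nikolai ∩ Ximena: (none).
Windows ≥ 90 min: (none).
That's 0 windows.

0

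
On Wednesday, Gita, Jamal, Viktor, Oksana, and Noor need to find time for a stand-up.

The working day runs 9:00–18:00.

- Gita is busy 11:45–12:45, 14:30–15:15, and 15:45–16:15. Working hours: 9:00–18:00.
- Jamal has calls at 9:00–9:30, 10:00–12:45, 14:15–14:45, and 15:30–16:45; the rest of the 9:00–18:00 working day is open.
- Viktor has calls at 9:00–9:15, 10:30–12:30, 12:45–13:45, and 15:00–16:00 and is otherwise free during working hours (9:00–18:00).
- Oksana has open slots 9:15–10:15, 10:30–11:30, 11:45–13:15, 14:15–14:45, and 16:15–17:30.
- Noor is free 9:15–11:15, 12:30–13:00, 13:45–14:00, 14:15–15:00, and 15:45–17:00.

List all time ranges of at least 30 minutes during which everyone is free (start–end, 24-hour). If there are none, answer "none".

09:30–10:00

Gita free within 09:00–18:00: 09:00–11:45, 12:45–14:30, 15:15–15:45, 16:15–18:00.
Jamal free within 09:00–18:00: 09:30–10:00, 12:45–14:15, 14:45–15:30, 16:45–18:00.
Viktor free within 09:00–18:00: 09:15–10:30, 12:30–12:45, 13:45–15:00, 16:00–18:00.
Gita ∩ Jamal: 09:30–10:00, 12:45–14:15, 15:15–15:30, 16:45–18:00.
Gita ∩ Jamal ∩ Viktor: 09:30–10:00, 13:45–14:15, 16:45–18:00.
Gita ∩ Jamal ∩ Viktor ∩ Oksana: 09:30–10:00, 16:45–17:30.
Gita ∩ Jamal ∩ Viktor ∩ Oksana ∩ Noor: 09:30–10:00, 16:45–17:00.
Windows ≥ 30 min: 09:30–10:00.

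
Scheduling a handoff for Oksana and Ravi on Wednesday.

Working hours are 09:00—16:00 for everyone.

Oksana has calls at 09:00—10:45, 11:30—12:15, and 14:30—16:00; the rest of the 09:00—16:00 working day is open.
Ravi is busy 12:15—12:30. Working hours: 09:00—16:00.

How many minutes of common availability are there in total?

165 minutes

Oksana free within 09:00–16:00: 10:45–11:30, 12:15–14:30.
Ravi free within 09:00–16:00: 09:00–12:15, 12:30–16:00.
Oksana ∩ Ravi: 10:45–11:30, 12:30–14:30.
Total common minutes: 45 + 120 = 165.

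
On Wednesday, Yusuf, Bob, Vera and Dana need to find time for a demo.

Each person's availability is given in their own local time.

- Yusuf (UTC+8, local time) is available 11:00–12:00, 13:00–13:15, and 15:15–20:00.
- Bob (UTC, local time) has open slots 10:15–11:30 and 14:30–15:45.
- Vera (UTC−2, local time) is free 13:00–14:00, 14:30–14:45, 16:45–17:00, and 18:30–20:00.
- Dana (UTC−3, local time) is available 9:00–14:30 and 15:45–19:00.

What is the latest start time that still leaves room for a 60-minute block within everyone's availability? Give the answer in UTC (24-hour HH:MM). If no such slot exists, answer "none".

Yusuf → UTC: 03:00–04:00, 05:00–05:15, 07:15–12:00.
Bob → UTC: 10:15–11:30, 14:30–15:45.
Vera → UTC: 15:00–16:00, 16:30–16:45, 18:45–19:00, 20:30–22:00.
Dana → UTC: 12:00–17:30, 18:45–22:00.
Yusuf ∩ Bob: 10:15–11:30.
Yusuf ∩ Bob ∩ Vera: (none).
Yusuf ∩ Bob ∩ Vera ∩ Dana: (none).
Windows ≥ 60 min: (none).

none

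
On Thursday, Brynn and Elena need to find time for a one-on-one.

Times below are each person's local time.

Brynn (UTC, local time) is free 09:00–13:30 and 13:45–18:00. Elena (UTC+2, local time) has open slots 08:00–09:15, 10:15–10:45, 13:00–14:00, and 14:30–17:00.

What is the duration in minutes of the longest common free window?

Brynn → UTC: 09:00–13:30, 13:45–18:00.
Elena → UTC: 06:00–07:15, 08:15–08:45, 11:00–12:00, 12:30–15:00.
Brynn ∩ Elena: 11:00–12:00, 12:30–13:30, 13:45–15:00.
Common window lengths: 60, 60, 75 min; longest is 75.

75 minutes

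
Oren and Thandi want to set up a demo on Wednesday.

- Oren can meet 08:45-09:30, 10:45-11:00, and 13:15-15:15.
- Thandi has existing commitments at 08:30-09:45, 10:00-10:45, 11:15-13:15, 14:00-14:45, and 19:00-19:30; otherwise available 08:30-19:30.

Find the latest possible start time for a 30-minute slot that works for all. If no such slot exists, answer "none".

Thandi free within 08:30–19:30: 09:45–10:00, 10:45–11:15, 13:15–14:00, 14:45–19:00.
Oren ∩ Thandi: 10:45–11:00, 13:15–14:00, 14:45–15:15.
Windows ≥ 30 min: 13:15–14:00, 14:45–15:15.
Latest start in the last window 14:45–15:15 is 15:15 − 30 min = 14:45.

14:45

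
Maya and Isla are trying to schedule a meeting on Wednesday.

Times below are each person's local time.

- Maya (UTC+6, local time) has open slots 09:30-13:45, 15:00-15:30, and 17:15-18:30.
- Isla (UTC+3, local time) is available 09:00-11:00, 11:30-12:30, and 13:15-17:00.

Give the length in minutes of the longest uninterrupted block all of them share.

105 minutes

Maya → UTC: 03:30–07:45, 09:00–09:30, 11:15–12:30.
Isla → UTC: 06:00–08:00, 08:30–09:30, 10:15–14:00.
Maya ∩ Isla: 06:00–07:45, 09:00–09:30, 11:15–12:30.
Common window lengths: 105, 30, 75 min; longest is 105.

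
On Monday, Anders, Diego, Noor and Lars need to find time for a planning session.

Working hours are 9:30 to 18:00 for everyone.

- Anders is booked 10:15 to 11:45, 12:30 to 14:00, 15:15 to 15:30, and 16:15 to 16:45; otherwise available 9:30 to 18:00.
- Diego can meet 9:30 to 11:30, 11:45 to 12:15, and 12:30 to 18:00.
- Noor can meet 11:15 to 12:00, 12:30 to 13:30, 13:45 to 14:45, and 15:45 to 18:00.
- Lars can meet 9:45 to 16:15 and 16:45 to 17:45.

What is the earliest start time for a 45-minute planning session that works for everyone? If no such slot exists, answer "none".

14:00

Anders free within 09:30–18:00: 09:30–10:15, 11:45–12:30, 14:00–15:15, 15:30–16:15, 16:45–18:00.
Anders ∩ Diego: 09:30–10:15, 11:45–12:15, 14:00–15:15, 15:30–16:15, 16:45–18:00.
Anders ∩ Diego ∩ Noor: 11:45–12:00, 14:00–14:45, 15:45–16:15, 16:45–18:00.
Anders ∩ Diego ∩ Noor ∩ Lars: 11:45–12:00, 14:00–14:45, 15:45–16:15, 16:45–17:45.
Windows ≥ 45 min: 14:00–14:45, 16:45–17:45.
Earliest such window starts at 14:00.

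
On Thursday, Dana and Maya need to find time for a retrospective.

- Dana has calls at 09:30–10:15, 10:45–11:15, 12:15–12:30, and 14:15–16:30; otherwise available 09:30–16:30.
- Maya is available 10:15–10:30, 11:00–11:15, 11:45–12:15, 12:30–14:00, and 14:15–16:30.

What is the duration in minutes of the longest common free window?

Dana free within 09:30–16:30: 10:15–10:45, 11:15–12:15, 12:30–14:15.
Dana ∩ Maya: 10:15–10:30, 11:45–12:15, 12:30–14:00.
Common window lengths: 15, 30, 90 min; longest is 90.

90 minutes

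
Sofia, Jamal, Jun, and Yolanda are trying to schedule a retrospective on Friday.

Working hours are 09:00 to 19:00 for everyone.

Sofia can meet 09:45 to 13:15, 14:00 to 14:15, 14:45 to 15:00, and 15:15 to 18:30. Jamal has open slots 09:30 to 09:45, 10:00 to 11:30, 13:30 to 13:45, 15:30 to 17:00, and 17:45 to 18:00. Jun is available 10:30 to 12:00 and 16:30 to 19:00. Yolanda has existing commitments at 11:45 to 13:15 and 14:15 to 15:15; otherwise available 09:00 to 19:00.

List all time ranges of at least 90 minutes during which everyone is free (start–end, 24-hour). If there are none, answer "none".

Yolanda free within 09:00–19:00: 09:00–11:45, 13:15–14:15, 15:15–19:00.
Sofia ∩ Jamal: 10:00–11:30, 15:30–17:00, 17:45–18:00.
Sofia ∩ Jamal ∩ Jun: 10:30–11:30, 16:30–17:00, 17:45–18:00.
Sofia ∩ Jamal ∩ Jun ∩ Yolanda: 10:30–11:30, 16:30–17:00, 17:45–18:00.
Windows ≥ 90 min: (none).

none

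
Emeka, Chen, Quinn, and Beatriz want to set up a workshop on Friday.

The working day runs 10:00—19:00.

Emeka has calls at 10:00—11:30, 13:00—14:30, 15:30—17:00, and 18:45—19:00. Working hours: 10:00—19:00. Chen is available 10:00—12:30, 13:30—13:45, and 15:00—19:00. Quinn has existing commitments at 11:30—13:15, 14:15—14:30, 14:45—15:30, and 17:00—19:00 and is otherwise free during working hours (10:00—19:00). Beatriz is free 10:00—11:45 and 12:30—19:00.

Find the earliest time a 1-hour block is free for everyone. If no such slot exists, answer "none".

Emeka free within 10:00–19:00: 11:30–13:00, 14:30–15:30, 17:00–18:45.
Quinn free within 10:00–19:00: 10:00–11:30, 13:15–14:15, 14:30–14:45, 15:30–17:00.
Emeka ∩ Chen: 11:30–12:30, 15:00–15:30, 17:00–18:45.
Emeka ∩ Chen ∩ Quinn: (none).
Emeka ∩ Chen ∩ Quinn ∩ Beatriz: (none).
Windows ≥ 60 min: (none).

none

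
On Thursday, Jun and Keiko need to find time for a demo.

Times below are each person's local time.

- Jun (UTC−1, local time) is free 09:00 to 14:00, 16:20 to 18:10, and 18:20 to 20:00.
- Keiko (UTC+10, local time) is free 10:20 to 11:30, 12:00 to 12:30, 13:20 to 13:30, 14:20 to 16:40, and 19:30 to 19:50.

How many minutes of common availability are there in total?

0 minutes

Jun → UTC: 10:00–15:00, 17:20–19:10, 19:20–21:00.
Keiko → UTC: 00:20–01:30, 02:00–02:30, 03:20–03:30, 04:20–06:40, 09:30–09:50.
Jun ∩ Keiko: (none).
Total common minutes: 0.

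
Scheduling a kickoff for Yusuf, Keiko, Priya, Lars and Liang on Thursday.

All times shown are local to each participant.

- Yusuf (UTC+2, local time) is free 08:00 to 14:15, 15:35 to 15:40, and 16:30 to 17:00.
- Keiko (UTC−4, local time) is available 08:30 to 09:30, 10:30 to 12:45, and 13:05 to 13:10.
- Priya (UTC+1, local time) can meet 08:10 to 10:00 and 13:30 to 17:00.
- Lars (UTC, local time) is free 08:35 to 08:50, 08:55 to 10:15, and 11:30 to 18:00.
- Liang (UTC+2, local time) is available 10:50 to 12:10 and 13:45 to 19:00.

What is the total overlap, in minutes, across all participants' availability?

30 minutes

Yusuf → UTC: 06:00–12:15, 13:35–13:40, 14:30–15:00.
Keiko → UTC: 12:30–13:30, 14:30–16:45, 17:05–17:10.
Priya → UTC: 07:10–09:00, 12:30–16:00.
Lars → UTC: 08:35–08:50, 08:55–10:15, 11:30–18:00.
Liang → UTC: 08:50–10:10, 11:45–17:00.
Yusuf ∩ Keiko: 14:30–15:00.
Yusuf ∩ Keiko ∩ Priya: 14:30–15:00.
Yusuf ∩ Keiko ∩ Priya ∩ Lars: 14:30–15:00.
Yusuf ∩ Keiko ∩ Priya ∩ Lars ∩ Liang: 14:30–15:00.
Total common minutes: 30.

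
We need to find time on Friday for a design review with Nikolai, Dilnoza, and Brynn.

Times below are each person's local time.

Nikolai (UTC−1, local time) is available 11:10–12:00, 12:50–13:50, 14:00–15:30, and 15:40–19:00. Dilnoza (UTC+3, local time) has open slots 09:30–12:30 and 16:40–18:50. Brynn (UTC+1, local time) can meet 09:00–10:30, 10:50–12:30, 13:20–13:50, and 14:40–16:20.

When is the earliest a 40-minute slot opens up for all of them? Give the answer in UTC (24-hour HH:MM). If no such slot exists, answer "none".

13:50

Nikolai → UTC: 12:10–13:00, 13:50–14:50, 15:00–16:30, 16:40–20:00.
Dilnoza → UTC: 06:30–09:30, 13:40–15:50.
Brynn → UTC: 08:00–09:30, 09:50–11:30, 12:20–12:50, 13:40–15:20.
Nikolai ∩ Dilnoza: 13:50–14:50, 15:00–15:50.
Nikolai ∩ Dilnoza ∩ Brynn: 13:50–14:50, 15:00–15:20.
Windows ≥ 40 min: 13:50–14:50.
Earliest such window starts at 13:50.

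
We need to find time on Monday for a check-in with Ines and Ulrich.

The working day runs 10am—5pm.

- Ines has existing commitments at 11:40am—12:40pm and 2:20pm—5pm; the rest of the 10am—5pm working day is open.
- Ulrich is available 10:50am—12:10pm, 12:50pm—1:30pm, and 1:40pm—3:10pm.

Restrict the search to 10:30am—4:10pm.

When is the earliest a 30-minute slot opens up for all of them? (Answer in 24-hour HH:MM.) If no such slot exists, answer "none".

10:50

Ines free within 10:00–17:00: 10:00–11:40, 12:40–14:20.
Ines ∩ Ulrich: 10:50–11:40, 12:50–13:30, 13:40–14:20.
Restricted to 10:30–16:10: 10:50–11:40, 12:50–13:30, 13:40–14:20.
Windows ≥ 30 min: 10:50–11:40, 12:50–13:30, 13:40–14:20.
Earliest such window starts at 10:50.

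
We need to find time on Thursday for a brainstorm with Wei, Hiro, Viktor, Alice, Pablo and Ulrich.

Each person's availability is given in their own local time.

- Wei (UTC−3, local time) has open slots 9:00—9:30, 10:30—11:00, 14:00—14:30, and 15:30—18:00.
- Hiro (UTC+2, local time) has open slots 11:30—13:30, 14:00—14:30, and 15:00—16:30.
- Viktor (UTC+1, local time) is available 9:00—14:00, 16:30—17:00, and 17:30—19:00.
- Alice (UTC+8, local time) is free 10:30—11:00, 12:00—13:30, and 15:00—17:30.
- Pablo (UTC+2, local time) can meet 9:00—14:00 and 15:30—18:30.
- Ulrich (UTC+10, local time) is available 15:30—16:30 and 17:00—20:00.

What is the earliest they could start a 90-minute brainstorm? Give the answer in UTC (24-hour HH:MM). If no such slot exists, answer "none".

none

Wei → UTC: 12:00–12:30, 13:30–14:00, 17:00–17:30, 18:30–21:00.
Hiro → UTC: 09:30–11:30, 12:00–12:30, 13:00–14:30.
Viktor → UTC: 08:00–13:00, 15:30–16:00, 16:30–18:00.
Alice → UTC: 02:30–03:00, 04:00–05:30, 07:00–09:30.
Pablo → UTC: 07:00–12:00, 13:30–16:30.
Ulrich → UTC: 05:30–06:30, 07:00–10:00.
Wei ∩ Hiro: 12:00–12:30, 13:30–14:00.
Wei ∩ Hiro ∩ Viktor: 12:00–12:30.
Wei ∩ Hiro ∩ Viktor ∩ Alice: (none).
Wei ∩ Hiro ∩ Viktor ∩ Alice ∩ Pablo: (none).
Wei ∩ Hiro ∩ Viktor ∩ Alice ∩ Pablo ∩ Ulrich: (none).
Windows ≥ 90 min: (none).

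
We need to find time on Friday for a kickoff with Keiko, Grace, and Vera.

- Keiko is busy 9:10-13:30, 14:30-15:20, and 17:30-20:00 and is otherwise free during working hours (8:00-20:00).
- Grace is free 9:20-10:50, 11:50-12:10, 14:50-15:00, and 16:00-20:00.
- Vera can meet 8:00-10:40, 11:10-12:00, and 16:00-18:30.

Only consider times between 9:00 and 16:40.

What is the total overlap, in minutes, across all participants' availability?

40 minutes

Keiko free within 08:00–20:00: 08:00–09:10, 13:30–14:30, 15:20–17:30.
Keiko ∩ Grace: 16:00–17:30.
Keiko ∩ Grace ∩ Vera: 16:00–17:30.
Restricted to 09:00–16:40: 16:00–16:40.
Total common minutes: 40.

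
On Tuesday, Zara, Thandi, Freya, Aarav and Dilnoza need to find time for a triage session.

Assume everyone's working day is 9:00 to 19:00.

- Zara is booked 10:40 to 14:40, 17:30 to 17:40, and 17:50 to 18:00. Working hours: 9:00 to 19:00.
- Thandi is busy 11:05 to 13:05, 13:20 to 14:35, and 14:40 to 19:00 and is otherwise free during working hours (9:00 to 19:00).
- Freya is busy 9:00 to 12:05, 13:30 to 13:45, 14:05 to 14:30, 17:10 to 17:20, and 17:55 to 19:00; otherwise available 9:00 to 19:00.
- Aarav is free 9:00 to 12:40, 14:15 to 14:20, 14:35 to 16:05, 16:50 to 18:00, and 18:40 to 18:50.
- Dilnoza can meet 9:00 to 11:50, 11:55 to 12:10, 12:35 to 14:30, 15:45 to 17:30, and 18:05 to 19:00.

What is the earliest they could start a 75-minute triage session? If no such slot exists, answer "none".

Zara free within 09:00–19:00: 09:00–10:40, 14:40–17:30, 17:40–17:50, 18:00–19:00.
Thandi free within 09:00–19:00: 09:00–11:05, 13:05–13:20, 14:35–14:40.
Freya free within 09:00–19:00: 12:05–13:30, 13:45–14:05, 14:30–17:10, 17:20–17:55.
Zara ∩ Thandi: 09:00–10:40.
Zara ∩ Thandi ∩ Freya: (none).
Zara ∩ Thandi ∩ Freya ∩ Aarav: (none).
Zara ∩ Thandi ∩ Freya ∩ Aarav ∩ Dilnoza: (none).
Windows ≥ 75 min: (none).

none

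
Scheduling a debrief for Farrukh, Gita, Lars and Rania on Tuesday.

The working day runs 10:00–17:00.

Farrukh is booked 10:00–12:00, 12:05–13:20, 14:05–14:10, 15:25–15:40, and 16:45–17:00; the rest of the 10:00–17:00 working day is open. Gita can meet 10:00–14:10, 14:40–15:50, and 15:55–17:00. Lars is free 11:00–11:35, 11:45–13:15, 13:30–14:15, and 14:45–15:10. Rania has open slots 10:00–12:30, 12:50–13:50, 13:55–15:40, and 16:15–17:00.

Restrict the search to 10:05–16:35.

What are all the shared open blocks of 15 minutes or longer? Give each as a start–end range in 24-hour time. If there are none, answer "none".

13:30–13:50, 14:45–15:10

Farrukh free within 10:00–17:00: 12:00–12:05, 13:20–14:05, 14:10–15:25, 15:40–16:45.
Farrukh ∩ Gita: 12:00–12:05, 13:20–14:05, 14:40–15:25, 15:40–15:50, 15:55–16:45.
Farrukh ∩ Gita ∩ Lars: 12:00–12:05, 13:30–14:05, 14:45–15:10.
Farrukh ∩ Gita ∩ Lars ∩ Rania: 12:00–12:05, 13:30–13:50, 13:55–14:05, 14:45–15:10.
Restricted to 10:05–16:35: 12:00–12:05, 13:30–13:50, 13:55–14:05, 14:45–15:10.
Windows ≥ 15 min: 13:30–13:50, 14:45–15:10.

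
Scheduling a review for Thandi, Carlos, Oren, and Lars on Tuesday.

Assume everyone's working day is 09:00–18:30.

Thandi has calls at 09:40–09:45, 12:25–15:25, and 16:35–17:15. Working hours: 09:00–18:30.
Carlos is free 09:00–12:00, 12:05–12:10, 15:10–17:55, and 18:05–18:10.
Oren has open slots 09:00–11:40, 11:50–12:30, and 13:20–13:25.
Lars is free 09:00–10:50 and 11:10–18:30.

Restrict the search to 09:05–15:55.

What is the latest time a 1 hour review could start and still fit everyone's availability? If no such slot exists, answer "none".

09:50

Thandi free within 09:00–18:30: 09:00–09:40, 09:45–12:25, 15:25–16:35, 17:15–18:30.
Thandi ∩ Carlos: 09:00–09:40, 09:45–12:00, 12:05–12:10, 15:25–16:35, 17:15–17:55, 18:05–18:10.
Thandi ∩ Carlos ∩ Oren: 09:00–09:40, 09:45–11:40, 11:50–12:00, 12:05–12:10.
Thandi ∩ Carlos ∩ Oren ∩ Lars: 09:00–09:40, 09:45–10:50, 11:10–11:40, 11:50–12:00, 12:05–12:10.
Restricted to 09:05–15:55: 09:05–09:40, 09:45–10:50, 11:10–11:40, 11:50–12:00, 12:05–12:10.
Windows ≥ 60 min: 09:45–10:50.
Latest start in the last window 09:45–10:50 is 10:50 − 60 min = 09:50.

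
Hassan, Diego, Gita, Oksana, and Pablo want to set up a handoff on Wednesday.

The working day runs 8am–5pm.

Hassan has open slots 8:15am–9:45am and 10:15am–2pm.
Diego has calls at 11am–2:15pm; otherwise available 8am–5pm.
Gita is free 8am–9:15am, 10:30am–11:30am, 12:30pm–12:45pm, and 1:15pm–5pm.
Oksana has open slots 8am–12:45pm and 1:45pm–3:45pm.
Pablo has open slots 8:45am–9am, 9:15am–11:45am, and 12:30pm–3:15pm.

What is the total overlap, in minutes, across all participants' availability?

45 minutes

Diego free within 08:00–17:00: 08:00–11:00, 14:15–17:00.
Hassan ∩ Diego: 08:15–09:45, 10:15–11:00.
Hassan ∩ Diego ∩ Gita: 08:15–09:15, 10:30–11:00.
Hassan ∩ Diego ∩ Gita ∩ Oksana: 08:15–09:15, 10:30–11:00.
Hassan ∩ Diego ∩ Gita ∩ Oksana ∩ Pablo: 08:45–09:00, 10:30–11:00.
Total common minutes: 15 + 30 = 45.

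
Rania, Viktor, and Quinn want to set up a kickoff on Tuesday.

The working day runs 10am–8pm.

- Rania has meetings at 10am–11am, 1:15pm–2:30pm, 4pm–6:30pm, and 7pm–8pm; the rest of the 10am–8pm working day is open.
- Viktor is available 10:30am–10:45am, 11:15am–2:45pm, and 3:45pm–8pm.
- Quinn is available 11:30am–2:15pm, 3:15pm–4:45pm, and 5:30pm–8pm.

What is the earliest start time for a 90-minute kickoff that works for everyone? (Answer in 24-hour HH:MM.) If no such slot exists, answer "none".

Rania free within 10:00–20:00: 11:00–13:15, 14:30–16:00, 18:30–19:00.
Rania ∩ Viktor: 11:15–13:15, 14:30–14:45, 15:45–16:00, 18:30–19:00.
Rania ∩ Viktor ∩ Quinn: 11:30–13:15, 15:45–16:00, 18:30–19:00.
Windows ≥ 90 min: 11:30–13:15.
Earliest such window starts at 11:30.

11:30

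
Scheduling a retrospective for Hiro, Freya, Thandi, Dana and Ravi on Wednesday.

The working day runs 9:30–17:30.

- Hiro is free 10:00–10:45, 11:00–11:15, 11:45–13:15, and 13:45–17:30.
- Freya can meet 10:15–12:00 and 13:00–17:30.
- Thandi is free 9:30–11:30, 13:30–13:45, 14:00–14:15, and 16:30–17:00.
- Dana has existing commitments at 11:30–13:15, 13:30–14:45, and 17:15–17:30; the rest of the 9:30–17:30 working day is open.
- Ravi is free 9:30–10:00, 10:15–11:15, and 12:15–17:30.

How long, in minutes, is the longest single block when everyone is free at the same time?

30 minutes

Dana free within 09:30–17:30: 09:30–11:30, 13:15–13:30, 14:45–17:15.
Hiro ∩ Freya: 10:15–10:45, 11:00–11:15, 11:45–12:00, 13:00–13:15, 13:45–17:30.
Hiro ∩ Freya ∩ Thandi: 10:15–10:45, 11:00–11:15, 14:00–14:15, 16:30–17:00.
Hiro ∩ Freya ∩ Thandi ∩ Dana: 10:15–10:45, 11:00–11:15, 16:30–17:00.
Hiro ∩ Freya ∩ Thandi ∩ Dana ∩ Ravi: 10:15–10:45, 11:00–11:15, 16:30–17:00.
Common window lengths: 30, 15, 30 min; longest is 30.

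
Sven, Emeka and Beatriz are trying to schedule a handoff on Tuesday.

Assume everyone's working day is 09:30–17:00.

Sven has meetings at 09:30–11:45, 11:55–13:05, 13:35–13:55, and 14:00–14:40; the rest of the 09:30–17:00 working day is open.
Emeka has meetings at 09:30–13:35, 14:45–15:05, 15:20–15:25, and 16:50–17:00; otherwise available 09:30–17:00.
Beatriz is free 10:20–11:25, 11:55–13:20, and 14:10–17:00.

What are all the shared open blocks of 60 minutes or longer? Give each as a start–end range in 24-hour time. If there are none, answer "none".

Sven free within 09:30–17:00: 11:45–11:55, 13:05–13:35, 13:55–14:00, 14:40–17:00.
Emeka free within 09:30–17:00: 13:35–14:45, 15:05–15:20, 15:25–16:50.
Sven ∩ Emeka: 13:55–14:00, 14:40–14:45, 15:05–15:20, 15:25–16:50.
Sven ∩ Emeka ∩ Beatriz: 14:40–14:45, 15:05–15:20, 15:25–16:50.
Windows ≥ 60 min: 15:25–16:50.

15:25–16:50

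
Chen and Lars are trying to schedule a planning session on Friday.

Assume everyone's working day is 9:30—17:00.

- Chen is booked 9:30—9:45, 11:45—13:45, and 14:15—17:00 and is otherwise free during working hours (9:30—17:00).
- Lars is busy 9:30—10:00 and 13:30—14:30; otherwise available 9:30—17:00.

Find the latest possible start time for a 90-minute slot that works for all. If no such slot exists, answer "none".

10:15

Chen free within 09:30–17:00: 09:45–11:45, 13:45–14:15.
Lars free within 09:30–17:00: 10:00–13:30, 14:30–17:00.
Chen ∩ Lars: 10:00–11:45.
Windows ≥ 90 min: 10:00–11:45.
Latest start in the last window 10:00–11:45 is 11:45 − 90 min = 10:15.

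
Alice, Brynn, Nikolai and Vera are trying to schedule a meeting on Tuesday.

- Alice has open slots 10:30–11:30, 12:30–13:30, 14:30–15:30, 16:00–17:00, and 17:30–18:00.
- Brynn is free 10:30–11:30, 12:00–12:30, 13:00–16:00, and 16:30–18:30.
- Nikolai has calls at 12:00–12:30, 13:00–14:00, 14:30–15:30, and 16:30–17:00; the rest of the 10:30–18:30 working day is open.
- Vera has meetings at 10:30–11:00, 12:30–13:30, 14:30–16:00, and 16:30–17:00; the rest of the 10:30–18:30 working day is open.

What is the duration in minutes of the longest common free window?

30 minutes

Nikolai free within 10:30–18:30: 10:30–12:00, 12:30–13:00, 14:00–14:30, 15:30–16:30, 17:00–18:30.
Vera free within 10:30–18:30: 11:00–12:30, 13:30–14:30, 16:00–16:30, 17:00–18:30.
Alice ∩ Brynn: 10:30–11:30, 13:00–13:30, 14:30–15:30, 16:30–17:00, 17:30–18:00.
Alice ∩ Brynn ∩ Nikolai: 10:30–11:30, 17:30–18:00.
Alice ∩ Brynn ∩ Nikolai ∩ Vera: 11:00–11:30, 17:30–18:00.
Common window lengths: 30, 30 min; longest is 30.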